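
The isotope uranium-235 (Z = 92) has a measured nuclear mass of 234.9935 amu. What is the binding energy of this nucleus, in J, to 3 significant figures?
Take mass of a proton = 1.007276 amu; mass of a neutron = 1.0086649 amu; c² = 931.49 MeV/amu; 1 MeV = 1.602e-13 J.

2.86e-10 J

With 92 protons and 143 neutrons (A = 235):
Mass of separated nucleons = 92(1.007276) + 143(1.0086649) = 92.669392 + 144.2390807 = 236.9084727 amu
Mass defect Δm = 236.9084727 − 234.9935 = 1.9149727 amu
Converting to energy: 1.9149727 amu × 931.49 MeV/amu = 1783.78 MeV
In joules: 1783.78 MeV × 1.602e-13 J/MeV = 2.8576e-10 J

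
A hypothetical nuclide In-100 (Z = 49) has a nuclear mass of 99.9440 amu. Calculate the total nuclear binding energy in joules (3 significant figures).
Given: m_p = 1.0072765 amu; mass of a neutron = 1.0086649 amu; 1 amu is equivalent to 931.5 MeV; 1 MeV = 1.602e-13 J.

1.28e-10 J

The nucleus contains 49 protons and 100 − 49 = 51 neutrons.
Mass of separated nucleons = 49(1.0072765) + 51(1.0086649) = 49.3565485 + 51.4419099 = 100.7984584 amu
Mass defect Δm = 100.7984584 − 99.9440 = 0.8544584 amu
Converting to energy: 0.8544584 amu × 931.5 MeV/amu = 795.928 MeV
In joules: 795.928 MeV × 1.602e-13 J/MeV = 1.2751e-10 J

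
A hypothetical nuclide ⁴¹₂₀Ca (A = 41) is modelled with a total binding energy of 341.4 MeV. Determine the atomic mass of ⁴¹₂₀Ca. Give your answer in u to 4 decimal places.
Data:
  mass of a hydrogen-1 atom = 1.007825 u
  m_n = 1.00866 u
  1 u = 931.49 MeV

40.9719 u

Mass defect = 341.4 MeV / (931.49 MeV/u) = 0.366510 u
Constituent mass = 20(1.007825) + 21(1.00866) = 41.338360 u
Atomic mass = 41.338360 − 0.366510 = 40.971850 u ≈ 40.9719 u (to 4 decimal places)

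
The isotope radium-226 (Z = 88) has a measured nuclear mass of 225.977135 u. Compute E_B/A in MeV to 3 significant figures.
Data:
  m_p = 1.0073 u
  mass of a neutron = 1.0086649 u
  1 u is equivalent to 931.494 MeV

7.67 MeV/nucleon

The nucleus contains 88 protons and 226 − 88 = 138 neutrons.
Total constituent mass: 88 × 1.0073 + 138 × 1.0086649 = 227.8381562 u
The mass defect is 227.8381562 − 225.977135 = 1.8610212 u.
Binding energy = Δm·c² = 1.8610212 × 931.494 MeV/u = 1733.53 MeV
BE/A = 1733.53 MeV / 226 = 7.670 MeV/nucleon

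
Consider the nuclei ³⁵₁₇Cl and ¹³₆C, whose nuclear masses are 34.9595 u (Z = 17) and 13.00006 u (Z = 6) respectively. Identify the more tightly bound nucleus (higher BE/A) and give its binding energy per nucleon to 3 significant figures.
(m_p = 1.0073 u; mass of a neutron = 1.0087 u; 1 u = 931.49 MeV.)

³⁵₁₇Cl: Σm = 17(1.0073) + 18(1.0087) = 35.2807 u; Δm = 0.3212 u; E_B = 299.19 MeV; E_B/A = 8.548 MeV
¹³₆C: Σm = 6(1.0073) + 7(1.0087) = 13.1047 u; Δm = 0.10464 u; E_B = 97.471 MeV; E_B/A = 7.498 MeV
³⁵₁₇Cl has the higher binding energy per nucleon, so it is the more tightly bound nucleus.

³⁵₁₇Cl; 8.55 MeV/nucleon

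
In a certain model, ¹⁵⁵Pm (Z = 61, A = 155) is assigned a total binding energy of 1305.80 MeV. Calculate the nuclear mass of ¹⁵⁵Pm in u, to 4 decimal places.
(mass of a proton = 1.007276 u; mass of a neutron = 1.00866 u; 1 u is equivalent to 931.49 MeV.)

154.8560 u

Mass defect = 1305.80 MeV / (931.49 MeV/u) = 1.401840 u
Constituent mass = 61(1.007276) + 94(1.00866) = 156.257876 u
Nuclear mass = 156.257876 − 1.401840 = 154.856036 u ≈ 154.8560 u (to 4 decimal places)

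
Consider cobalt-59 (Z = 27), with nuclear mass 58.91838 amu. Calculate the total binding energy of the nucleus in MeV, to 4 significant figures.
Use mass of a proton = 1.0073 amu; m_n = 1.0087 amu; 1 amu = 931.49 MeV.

Z = 27, so N = A − Z = 59 − 27 = 32.
Σm = 27·m_p + 32·m_n = 27.1971 + 32.2784 = 59.4755 amu
The mass defect is 59.4755 − 58.91838 = 0.55712 amu.
Converting to energy: 0.55712 amu × 931.49 MeV/amu = 518.952 MeV

519.0 MeV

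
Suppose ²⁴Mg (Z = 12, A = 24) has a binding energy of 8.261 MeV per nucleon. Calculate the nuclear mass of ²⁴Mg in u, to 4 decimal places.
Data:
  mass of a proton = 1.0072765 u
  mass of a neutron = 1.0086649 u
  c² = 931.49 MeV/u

Total binding energy = 24 × 8.261 = 198.264 MeV
Mass defect = 198.264 MeV / (931.49 MeV/u) = 0.212846 u
Constituent mass = 12(1.0072765) + 12(1.0086649) = 24.1912968 u
Nuclear mass = 24.1912968 − 0.212846 = 23.9784508 u ≈ 23.9785 u (to 4 decimal places)

23.9785 u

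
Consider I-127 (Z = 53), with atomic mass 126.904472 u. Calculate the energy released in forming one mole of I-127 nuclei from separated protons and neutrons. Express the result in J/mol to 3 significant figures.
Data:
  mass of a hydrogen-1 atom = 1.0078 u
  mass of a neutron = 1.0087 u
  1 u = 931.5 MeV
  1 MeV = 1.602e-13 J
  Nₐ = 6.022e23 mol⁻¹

1.04e+14 J/mol

Total constituent mass: 53 × 1.0078 + 74 × 1.0087 = 128.0572 u
The mass defect is 128.0572 − 126.904472 = 1.152728 u.
Binding energy = Δm·c² = 1.152728 × 931.5 MeV/u = 1073.77 MeV
Per nucleus in joules: 1073.77 MeV × 1.602e-13 J/MeV = 1.7202e-10 J
Per mole: 1.7202e-10 J × 6.022e23 mol⁻¹ = 1.0359e+14 J/mol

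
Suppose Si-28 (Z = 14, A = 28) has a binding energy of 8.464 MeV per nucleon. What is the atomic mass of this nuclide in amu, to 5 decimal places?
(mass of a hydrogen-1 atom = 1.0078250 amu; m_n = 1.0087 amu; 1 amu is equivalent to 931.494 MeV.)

27.97693 amu

Total binding energy = 28 × 8.464 = 236.992 MeV
Mass defect = 236.992 MeV / (931.494 MeV/amu) = 0.2544214 amu
Constituent mass = 14(1.0078250) + 14(1.0087) = 28.2313500 amu
Atomic mass = 28.2313500 − 0.2544214 = 27.9769286 amu ≈ 27.97693 amu (to 5 decimal places)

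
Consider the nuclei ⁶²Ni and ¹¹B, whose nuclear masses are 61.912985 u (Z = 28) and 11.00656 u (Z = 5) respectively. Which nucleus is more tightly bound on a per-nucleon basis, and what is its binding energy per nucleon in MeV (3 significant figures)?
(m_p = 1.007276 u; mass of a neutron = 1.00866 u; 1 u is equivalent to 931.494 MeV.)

⁶²Ni; 8.79 MeV/nucleon

⁶²Ni: Σm = 28(1.007276) + 34(1.00866) = 62.498168 u; Δm = 0.585183 u; E_B = 545.09 MeV; E_B/A = 8.792 MeV
¹¹B: Σm = 5(1.007276) + 6(1.00866) = 11.088340 u; Δm = 0.081780 u; E_B = 76.178 MeV; E_B/A = 6.925 MeV
⁶²Ni has the higher binding energy per nucleon, so it is the more tightly bound nucleus.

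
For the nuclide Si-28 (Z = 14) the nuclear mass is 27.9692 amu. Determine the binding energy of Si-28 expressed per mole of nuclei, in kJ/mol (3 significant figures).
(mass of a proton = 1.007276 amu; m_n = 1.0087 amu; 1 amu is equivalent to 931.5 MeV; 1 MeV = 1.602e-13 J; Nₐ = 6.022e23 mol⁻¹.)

Total constituent mass: 14 × 1.007276 + 14 × 1.0087 = 28.223664 amu
The mass defect is 28.223664 − 27.9692 = 0.254464 amu.
Binding energy = Δm·c² = 0.254464 × 931.5 MeV/amu = 237.033 MeV
Per nucleus in joules: 237.033 MeV × 1.602e-13 J/MeV = 3.7973e-11 J
Per mole: 3.7973e-11 J × 6.022e23 mol⁻¹ = 2.2867e+13 J/mol

2.29e+10 kJ/mol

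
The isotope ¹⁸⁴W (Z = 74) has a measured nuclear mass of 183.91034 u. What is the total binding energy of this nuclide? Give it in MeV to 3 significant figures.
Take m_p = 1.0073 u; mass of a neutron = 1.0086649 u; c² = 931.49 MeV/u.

1470 MeV

With 74 protons and 110 neutrons (A = 184):
Σm = 74·m_p + 110·m_n = 74.5402 + 110.9531390 = 185.4933390 u
Mass defect Δm = 185.4933390 − 183.91034 = 1.5829990 u
E_B = 1.5829990 × 931.49 = 1474.55 MeV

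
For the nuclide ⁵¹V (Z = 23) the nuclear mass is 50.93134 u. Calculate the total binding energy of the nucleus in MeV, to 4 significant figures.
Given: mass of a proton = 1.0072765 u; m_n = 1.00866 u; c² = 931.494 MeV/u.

Σm = 23·m_p + 28·m_n = 23.1673595 + 28.24248 = 51.4098395 u
The mass defect is 51.4098395 − 50.93134 = 0.4784995 u.
Converting to energy: 0.4784995 u × 931.494 MeV/u = 445.719 MeV

445.7 MeV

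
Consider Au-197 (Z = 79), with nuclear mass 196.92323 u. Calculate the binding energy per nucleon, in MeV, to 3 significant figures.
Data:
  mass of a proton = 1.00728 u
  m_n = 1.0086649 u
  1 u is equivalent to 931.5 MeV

7.92 MeV/nucleon

Z = 79, so N = A − Z = 197 − 79 = 118.
Total constituent mass: 79 × 1.00728 + 118 × 1.0086649 = 198.5975782 u
The mass defect is 198.5975782 − 196.92323 = 1.6743482 u.
E_B = 1.6743482 × 931.5 = 1559.66 MeV
Dividing by A = 197 gives 7.917 MeV per nucleon.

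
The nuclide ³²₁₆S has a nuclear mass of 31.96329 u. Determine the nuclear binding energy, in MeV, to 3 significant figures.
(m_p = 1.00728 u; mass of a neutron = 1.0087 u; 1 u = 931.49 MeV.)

Mass of separated nucleons = 16(1.00728) + 16(1.0087) = 16.11648 + 16.1392 = 32.25568 u
Δm = 32.25568 − 31.96329 = 0.29239 u
E_B = 0.29239 × 931.49 = 272.358 MeV

272 MeV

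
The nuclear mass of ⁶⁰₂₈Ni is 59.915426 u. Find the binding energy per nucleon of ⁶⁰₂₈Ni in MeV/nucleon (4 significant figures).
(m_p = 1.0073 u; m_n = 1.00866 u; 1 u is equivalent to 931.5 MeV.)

Z = 28, so N = A − Z = 60 − 28 = 32.
Total constituent mass: 28 × 1.0073 + 32 × 1.00866 = 60.48152 u
Δm = 60.48152 − 59.915426 = 0.566094 u
E_B = 0.566094 × 931.5 = 527.317 MeV
Dividing by A = 60 gives 8.789 MeV per nucleon.

8.789 MeV/nucleon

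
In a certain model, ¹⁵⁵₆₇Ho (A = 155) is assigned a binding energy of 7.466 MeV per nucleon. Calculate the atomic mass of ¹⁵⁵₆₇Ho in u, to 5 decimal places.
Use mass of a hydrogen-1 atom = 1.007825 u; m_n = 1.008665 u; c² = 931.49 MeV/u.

155.04445 u

Total binding energy = 155 × 7.466 = 1157.230 MeV
Mass defect = 1157.230 MeV / (931.49 MeV/u) = 1.2423429 u
Constituent mass = 67(1.007825) + 88(1.008665) = 156.286795 u
Atomic mass = 156.286795 − 1.2423429 = 155.0444521 u ≈ 155.04445 u (to 5 decimal places)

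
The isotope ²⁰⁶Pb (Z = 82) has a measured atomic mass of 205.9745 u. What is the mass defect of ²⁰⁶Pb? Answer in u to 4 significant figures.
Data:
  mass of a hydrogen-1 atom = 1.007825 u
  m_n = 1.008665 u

Total constituent mass: 82 × 1.007825 + 124 × 1.008665 = 207.716110 u
Mass defect Δm = 207.716110 − 205.9745 = 1.741610 u

1.742 u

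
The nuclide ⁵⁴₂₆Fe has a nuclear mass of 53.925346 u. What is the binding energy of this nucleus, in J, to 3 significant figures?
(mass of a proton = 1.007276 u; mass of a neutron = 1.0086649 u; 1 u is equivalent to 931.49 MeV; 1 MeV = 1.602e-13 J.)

7.56e-11 J

Z = 26, so N = A − Z = 54 − 26 = 28.
Mass of separated nucleons = 26(1.007276) + 28(1.0086649) = 26.189176 + 28.2426172 = 54.4317932 u
Mass defect Δm = 54.4317932 − 53.925346 = 0.5064472 u
Converting to energy: 0.5064472 u × 931.49 MeV/u = 471.751 MeV
In joules: 471.751 MeV × 1.602e-13 J/MeV = 7.5575e-11 J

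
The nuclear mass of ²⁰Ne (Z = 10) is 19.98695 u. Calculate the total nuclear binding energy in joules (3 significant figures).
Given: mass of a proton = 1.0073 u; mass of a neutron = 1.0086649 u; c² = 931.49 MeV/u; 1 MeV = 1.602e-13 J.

Total constituent mass: 10 × 1.0073 + 10 × 1.0086649 = 20.1596490 u
Δm = 20.1596490 − 19.98695 = 0.1726990 u
Binding energy = Δm·c² = 0.1726990 × 931.49 MeV/u = 160.867 MeV
In joules: 160.867 MeV × 1.602e-13 J/MeV = 2.5771e-11 J

2.58e-11 J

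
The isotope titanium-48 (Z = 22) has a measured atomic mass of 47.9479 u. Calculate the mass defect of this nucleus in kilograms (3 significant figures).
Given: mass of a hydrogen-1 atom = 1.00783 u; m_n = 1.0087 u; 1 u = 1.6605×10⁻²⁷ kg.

Σm = 22·m(¹H) + 26·m_n = 22.17226 + 26.2262 = 48.39846 u
The mass defect is 48.39846 − 47.9479 = 0.45056 u.
In SI units: 0.45056 u × 1.6605×10⁻²⁷ kg/u = 7.4815e-28 kg

7.48e-28 kg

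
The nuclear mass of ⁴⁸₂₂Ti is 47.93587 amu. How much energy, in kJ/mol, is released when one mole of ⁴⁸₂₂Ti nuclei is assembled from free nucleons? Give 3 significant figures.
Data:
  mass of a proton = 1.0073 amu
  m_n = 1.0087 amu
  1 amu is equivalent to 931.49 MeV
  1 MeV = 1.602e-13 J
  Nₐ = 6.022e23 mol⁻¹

Z = 22, so N = A − Z = 48 − 22 = 26.
Mass of separated nucleons = 22(1.0073) + 26(1.0087) = 22.1606 + 26.2262 = 48.3868 amu
Δm = 48.3868 − 47.93587 = 0.45093 amu
Binding energy = Δm·c² = 0.45093 × 931.49 MeV/amu = 420.037 MeV
Per nucleus in joules: 420.037 MeV × 1.602e-13 J/MeV = 6.7290e-11 J
Per mole: 6.7290e-11 J × 6.022e23 mol⁻¹ = 4.0522e+13 J/mol

4.05e+10 kJ/mol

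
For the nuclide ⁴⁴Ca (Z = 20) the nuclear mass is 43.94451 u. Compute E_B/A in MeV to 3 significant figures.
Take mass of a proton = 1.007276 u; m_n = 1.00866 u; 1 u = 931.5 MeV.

8.66 MeV/nucleon

The nucleus contains 20 protons and 44 − 20 = 24 neutrons.
Total constituent mass: 20 × 1.007276 + 24 × 1.00866 = 44.353360 u
Mass defect Δm = 44.353360 − 43.94451 = 0.408850 u
Converting to energy: 0.408850 u × 931.5 MeV/u = 380.844 MeV
BE/A = 380.844 MeV / 44 = 8.656 MeV/nucleon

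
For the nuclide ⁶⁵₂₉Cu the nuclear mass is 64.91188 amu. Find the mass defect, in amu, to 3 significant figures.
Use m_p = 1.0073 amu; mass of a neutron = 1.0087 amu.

Mass of separated nucleons = 29(1.0073) + 36(1.0087) = 29.2117 + 36.3132 = 65.5249 amu
The mass defect is 65.5249 − 64.91188 = 0.61302 amu.

0.613 amu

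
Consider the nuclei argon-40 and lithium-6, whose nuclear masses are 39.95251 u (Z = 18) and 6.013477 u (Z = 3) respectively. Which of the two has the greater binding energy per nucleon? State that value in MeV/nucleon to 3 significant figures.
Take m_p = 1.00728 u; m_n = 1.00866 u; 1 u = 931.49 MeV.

argon-40: Σm = 18(1.00728) + 22(1.00866) = 40.32156 u; Δm = 0.36905 u; E_B = 343.77 MeV; E_B/A = 8.594 MeV
lithium-6: Σm = 3(1.00728) + 3(1.00866) = 6.04782 u; Δm = 0.034343 u; E_B = 31.990 MeV; E_B/A = 5.332 MeV
argon-40 has the higher binding energy per nucleon, so it is the more tightly bound nucleus.

argon-40; 8.59 MeV/nucleon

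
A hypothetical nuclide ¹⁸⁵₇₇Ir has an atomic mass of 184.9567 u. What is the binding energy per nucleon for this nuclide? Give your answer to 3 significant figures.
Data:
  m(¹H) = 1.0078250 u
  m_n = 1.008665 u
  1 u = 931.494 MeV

The nucleus contains 77 protons and 185 − 77 = 108 neutrons.
Mass of separated nucleons = 77(1.0078250) + 108(1.008665) = 77.6025250 + 108.935820 = 186.5383450 u
The mass defect is 186.5383450 − 184.9567 = 1.5816450 u.
E_B = 1.5816450 × 931.494 = 1473.29 MeV
BE/A = 1473.29 MeV / 185 = 7.964 MeV/nucleon

7.96 MeV/nucleon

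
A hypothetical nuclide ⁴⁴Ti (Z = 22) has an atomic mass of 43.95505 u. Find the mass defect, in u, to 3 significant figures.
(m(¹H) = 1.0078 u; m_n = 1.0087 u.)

With 22 protons and 22 neutrons (A = 44):
Mass of separated nucleons = 22(1.0078) + 22(1.0087) = 22.1716 + 22.1914 = 44.3630 u
Δm = 44.3630 − 43.95505 = 0.40795 u

0.408 u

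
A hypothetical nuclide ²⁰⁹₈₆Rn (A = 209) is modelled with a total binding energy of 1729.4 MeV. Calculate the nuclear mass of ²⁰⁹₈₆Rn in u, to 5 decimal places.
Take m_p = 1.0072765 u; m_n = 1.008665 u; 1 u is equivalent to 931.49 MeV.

Mass defect = 1729.4 MeV / (931.49 MeV/u) = 1.8565953 u
Constituent mass = 86(1.0072765) + 123(1.008665) = 210.6915740 u
Nuclear mass = 210.6915740 − 1.8565953 = 208.8349787 u ≈ 208.83498 u (to 5 decimal places)

208.83498 u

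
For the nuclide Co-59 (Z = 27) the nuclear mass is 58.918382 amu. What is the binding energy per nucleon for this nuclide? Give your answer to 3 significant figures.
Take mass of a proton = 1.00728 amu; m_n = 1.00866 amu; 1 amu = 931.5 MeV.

8.77 MeV/nucleon

Z = 27, so N = A − Z = 59 − 27 = 32.
Σm = 27·m_p + 32·m_n = 27.19656 + 32.27712 = 59.47368 amu
The mass defect is 59.47368 − 58.918382 = 0.555298 amu.
Binding energy = Δm·c² = 0.555298 × 931.5 MeV/amu = 517.260 MeV
Dividing by A = 59 gives 8.767 MeV per nucleon.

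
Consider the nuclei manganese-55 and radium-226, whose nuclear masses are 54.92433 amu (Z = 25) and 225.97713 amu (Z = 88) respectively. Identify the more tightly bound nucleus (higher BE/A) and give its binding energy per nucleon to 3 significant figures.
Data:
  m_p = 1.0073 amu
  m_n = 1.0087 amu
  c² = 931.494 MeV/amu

manganese-55: Σm = 25(1.0073) + 30(1.0087) = 55.4435 amu; Δm = 0.51917 amu; E_B = 483.60 MeV; E_B/A = 8.793 MeV
radium-226: Σm = 88(1.0073) + 138(1.0087) = 227.8430 amu; Δm = 1.86587 amu; E_B = 1738.0 MeV; E_B/A = 7.690 MeV
manganese-55 has the higher binding energy per nucleon, so it is the more tightly bound nucleus.

manganese-55; 8.79 MeV/nucleon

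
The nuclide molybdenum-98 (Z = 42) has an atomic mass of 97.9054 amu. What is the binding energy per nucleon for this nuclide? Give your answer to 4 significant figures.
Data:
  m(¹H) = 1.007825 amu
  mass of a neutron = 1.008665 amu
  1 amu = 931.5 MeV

The nucleus contains 42 protons and 98 − 42 = 56 neutrons.
Mass of separated nucleons = 42(1.007825) + 56(1.008665) = 42.328650 + 56.485240 = 98.813890 amu
Δm = 98.813890 − 97.9054 = 0.908490 amu
E_B = 0.908490 × 931.5 = 846.258 MeV
BE/A = 846.258 MeV / 98 = 8.635 MeV/nucleon

8.635 MeV/nucleon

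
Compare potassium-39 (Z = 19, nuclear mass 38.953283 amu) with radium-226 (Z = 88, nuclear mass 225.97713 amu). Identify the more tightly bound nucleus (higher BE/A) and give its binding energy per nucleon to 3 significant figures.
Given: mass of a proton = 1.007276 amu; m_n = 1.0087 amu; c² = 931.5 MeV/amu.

potassium-39; 8.57 MeV/nucleon

potassium-39: Σm = 19(1.007276) + 20(1.0087) = 39.312244 amu; Δm = 0.358961 amu; E_B = 334.37 MeV; E_B/A = 8.574 MeV
radium-226: Σm = 88(1.007276) + 138(1.0087) = 227.840888 amu; Δm = 1.863758 amu; E_B = 1736.1 MeV; E_B/A = 7.682 MeV
potassium-39 has the higher binding energy per nucleon, so it is the more tightly bound nucleus.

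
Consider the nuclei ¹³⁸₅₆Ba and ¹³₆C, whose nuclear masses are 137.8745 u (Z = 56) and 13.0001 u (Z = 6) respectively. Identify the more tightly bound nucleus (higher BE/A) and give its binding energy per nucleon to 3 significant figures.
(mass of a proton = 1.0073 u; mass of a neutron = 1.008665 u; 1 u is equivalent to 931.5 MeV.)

¹³⁸₅₆Ba: Σm = 56(1.0073) + 82(1.008665) = 139.119330 u; Δm = 1.244830 u; E_B = 1159.6 MeV; E_B/A = 8.403 MeV
¹³₆C: Σm = 6(1.0073) + 7(1.008665) = 13.104455 u; Δm = 0.104355 u; E_B = 97.207 MeV; E_B/A = 7.477 MeV
¹³⁸₅₆Ba has the higher binding energy per nucleon, so it is the more tightly bound nucleus.

¹³⁸₅₆Ba; 8.40 MeV/nucleon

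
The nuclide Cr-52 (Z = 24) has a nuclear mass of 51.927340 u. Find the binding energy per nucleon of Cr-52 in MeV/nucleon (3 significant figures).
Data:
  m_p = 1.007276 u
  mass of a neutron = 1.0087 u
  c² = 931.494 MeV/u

8.79 MeV/nucleon

The nucleus contains 24 protons and 52 − 24 = 28 neutrons.
Total constituent mass: 24 × 1.007276 + 28 × 1.0087 = 52.418224 u
Mass defect Δm = 52.418224 − 51.927340 = 0.490884 u
Binding energy = Δm·c² = 0.490884 × 931.494 MeV/u = 457.256 MeV
BE/A = 457.256 MeV / 52 = 8.793 MeV/nucleon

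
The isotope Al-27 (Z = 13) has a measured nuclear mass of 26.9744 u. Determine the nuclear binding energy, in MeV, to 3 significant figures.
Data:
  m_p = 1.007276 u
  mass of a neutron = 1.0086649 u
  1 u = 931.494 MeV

With 13 protons and 14 neutrons (A = 27):
Σm = 13·m_p + 14·m_n = 13.094588 + 14.1213086 = 27.2158966 u
Δm = 27.2158966 − 26.9744 = 0.2414966 u
E_B = 0.2414966 × 931.494 = 224.953 MeV

225 MeV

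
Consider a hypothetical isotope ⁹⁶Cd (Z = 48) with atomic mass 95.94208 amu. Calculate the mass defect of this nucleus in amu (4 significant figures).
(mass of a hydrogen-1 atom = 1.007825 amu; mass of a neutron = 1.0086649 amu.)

0.8494 amu

Mass of separated nucleons = 48(1.007825) + 48(1.0086649) = 48.375600 + 48.4159152 = 96.7915152 amu
The mass defect is 96.7915152 − 95.94208 = 0.8494352 amu.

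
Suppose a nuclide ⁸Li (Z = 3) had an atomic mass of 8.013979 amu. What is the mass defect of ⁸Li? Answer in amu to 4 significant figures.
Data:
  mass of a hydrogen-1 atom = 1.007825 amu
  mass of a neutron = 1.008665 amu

Z = 3, so N = A − Z = 8 − 3 = 5.
Total constituent mass: 3 × 1.007825 + 5 × 1.008665 = 8.066800 amu
The mass defect is 8.066800 − 8.013979 = 0.052821 amu.

0.05282 amu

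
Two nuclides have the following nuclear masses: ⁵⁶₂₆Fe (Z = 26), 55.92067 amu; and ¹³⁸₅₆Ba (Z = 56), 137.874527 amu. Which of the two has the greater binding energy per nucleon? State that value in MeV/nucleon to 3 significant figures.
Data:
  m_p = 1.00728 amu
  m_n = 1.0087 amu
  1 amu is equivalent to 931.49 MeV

⁵⁶₂₆Fe: Σm = 26(1.00728) + 30(1.0087) = 56.45028 amu; Δm = 0.52961 amu; E_B = 493.33 MeV; E_B/A = 8.809 MeV
¹³⁸₅₆Ba: Σm = 56(1.00728) + 82(1.0087) = 139.12108 amu; Δm = 1.246553 amu; E_B = 1161.2 MeV; E_B/A = 8.414 MeV
⁵⁶₂₆Fe has the higher binding energy per nucleon, so it is the more tightly bound nucleus.

⁵⁶₂₆Fe; 8.81 MeV/nucleon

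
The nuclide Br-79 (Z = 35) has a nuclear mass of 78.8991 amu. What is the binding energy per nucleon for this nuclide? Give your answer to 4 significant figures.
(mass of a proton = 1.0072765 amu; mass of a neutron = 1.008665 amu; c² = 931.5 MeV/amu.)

8.688 MeV/nucleon

With 35 protons and 44 neutrons (A = 79):
Σm = 35·m_p + 44·m_n = 35.2546775 + 44.381260 = 79.6359375 amu
Mass defect Δm = 79.6359375 − 78.8991 = 0.7368375 amu
Converting to energy: 0.7368375 amu × 931.5 MeV/amu = 686.364 MeV
Dividing by A = 79 gives 8.688 MeV per nucleon.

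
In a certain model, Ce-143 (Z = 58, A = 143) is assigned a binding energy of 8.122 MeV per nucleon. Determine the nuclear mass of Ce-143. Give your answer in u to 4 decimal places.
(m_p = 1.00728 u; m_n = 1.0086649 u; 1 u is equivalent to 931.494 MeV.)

142.9119 u

Total binding energy = 143 × 8.122 = 1161.446 MeV
Mass defect = 1161.446 MeV / (931.494 MeV/u) = 1.246864 u
Constituent mass = 58(1.00728) + 85(1.0086649) = 144.1587565 u
Nuclear mass = 144.1587565 − 1.246864 = 142.9118925 u ≈ 142.9119 u (to 4 decimal places)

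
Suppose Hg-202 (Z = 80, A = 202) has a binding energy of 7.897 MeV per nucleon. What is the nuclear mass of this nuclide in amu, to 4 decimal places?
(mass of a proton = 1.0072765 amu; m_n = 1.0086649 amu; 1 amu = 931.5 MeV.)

201.9267 amu

Total binding energy = 202 × 7.897 = 1595.194 MeV
Mass defect = 1595.194 MeV / (931.5 MeV/amu) = 1.712500 amu
Constituent mass = 80(1.0072765) + 122(1.0086649) = 203.6392378 amu
Nuclear mass = 203.6392378 − 1.712500 = 201.9267378 amu ≈ 201.9267 amu (to 4 decimal places)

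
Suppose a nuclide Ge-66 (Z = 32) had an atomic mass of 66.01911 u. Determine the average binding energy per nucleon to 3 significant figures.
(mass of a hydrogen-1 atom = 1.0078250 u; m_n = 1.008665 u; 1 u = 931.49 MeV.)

The nucleus contains 32 protons and 66 − 32 = 34 neutrons.
Total constituent mass: 32 × 1.0078250 + 34 × 1.008665 = 66.5450100 u
Δm = 66.5450100 − 66.01911 = 0.5259000 u
Converting to energy: 0.5259000 u × 931.49 MeV/u = 489.871 MeV
Per nucleon: 489.871 / 66 = 7.422 MeV

7.42 MeV/nucleon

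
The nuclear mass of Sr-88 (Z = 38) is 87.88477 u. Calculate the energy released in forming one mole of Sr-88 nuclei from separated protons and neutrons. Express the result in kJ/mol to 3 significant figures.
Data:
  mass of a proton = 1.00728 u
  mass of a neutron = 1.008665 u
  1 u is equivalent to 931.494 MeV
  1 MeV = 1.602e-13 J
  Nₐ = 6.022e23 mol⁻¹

7.41e+10 kJ/mol

Σm = 38·m_p + 50·m_n = 38.27664 + 50.433250 = 88.709890 u
Mass defect Δm = 88.709890 − 87.88477 = 0.825120 u
Binding energy = Δm·c² = 0.825120 × 931.494 MeV/u = 768.594 MeV
Per nucleus in joules: 768.594 MeV × 1.602e-13 J/MeV = 1.2313e-10 J
Per mole: 1.2313e-10 J × 6.022e23 mol⁻¹ = 7.4149e+13 J/mol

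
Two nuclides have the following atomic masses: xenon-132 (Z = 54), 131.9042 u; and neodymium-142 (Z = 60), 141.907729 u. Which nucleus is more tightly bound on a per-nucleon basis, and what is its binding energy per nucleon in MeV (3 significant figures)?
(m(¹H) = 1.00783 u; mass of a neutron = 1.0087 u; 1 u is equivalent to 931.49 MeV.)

xenon-132; 8.45 MeV/nucleon

xenon-132: Σm = 54(1.00783) + 78(1.0087) = 133.10142 u; Δm = 1.19722 u; E_B = 1115.2 MeV; E_B/A = 8.448 MeV
neodymium-142: Σm = 60(1.00783) + 82(1.0087) = 143.18320 u; Δm = 1.275471 u; E_B = 1188.1 MeV; E_B/A = 8.367 MeV
xenon-132 has the higher binding energy per nucleon, so it is the more tightly bound nucleus.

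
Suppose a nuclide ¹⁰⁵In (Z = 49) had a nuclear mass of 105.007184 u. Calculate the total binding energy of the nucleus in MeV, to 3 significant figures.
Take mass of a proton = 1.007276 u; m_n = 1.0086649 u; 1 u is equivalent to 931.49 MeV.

777 MeV

With 49 protons and 56 neutrons (A = 105):
Total constituent mass: 49 × 1.007276 + 56 × 1.0086649 = 105.8417584 u
Mass defect Δm = 105.8417584 − 105.007184 = 0.8345744 u
Binding energy = Δm·c² = 0.8345744 × 931.49 MeV/u = 777.398 MeV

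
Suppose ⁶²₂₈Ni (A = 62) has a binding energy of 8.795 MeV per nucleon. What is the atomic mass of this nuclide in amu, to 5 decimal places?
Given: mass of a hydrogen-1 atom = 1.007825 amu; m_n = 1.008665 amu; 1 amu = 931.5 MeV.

61.92832 amu

Total binding energy = 62 × 8.795 = 545.290 MeV
Mass defect = 545.290 MeV / (931.5 MeV/amu) = 0.5853892 amu
Constituent mass = 28(1.007825) + 34(1.008665) = 62.513710 amu
Atomic mass = 62.513710 − 0.5853892 = 61.9283208 amu ≈ 61.92832 amu (to 5 decimal places)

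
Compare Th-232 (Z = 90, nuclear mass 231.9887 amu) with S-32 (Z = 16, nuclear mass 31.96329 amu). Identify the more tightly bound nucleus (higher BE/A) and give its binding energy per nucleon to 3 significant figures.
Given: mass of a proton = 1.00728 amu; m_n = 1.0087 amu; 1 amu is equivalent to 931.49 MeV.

S-32; 8.51 MeV/nucleon

Th-232: Σm = 90(1.00728) + 142(1.0087) = 233.89060 amu; Δm = 1.90190 amu; E_B = 1771.6 MeV; E_B/A = 7.636 MeV
S-32: Σm = 16(1.00728) + 16(1.0087) = 32.25568 amu; Δm = 0.29239 amu; E_B = 272.36 MeV; E_B/A = 8.511 MeV
S-32 has the higher binding energy per nucleon, so it is the more tightly bound nucleus.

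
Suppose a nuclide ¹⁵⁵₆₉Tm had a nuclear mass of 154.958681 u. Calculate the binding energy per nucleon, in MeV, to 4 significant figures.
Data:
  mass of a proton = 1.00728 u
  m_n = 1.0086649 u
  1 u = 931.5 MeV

Σm = 69·m_p + 86·m_n = 69.50232 + 86.7451814 = 156.2475014 u
Δm = 156.2475014 − 154.958681 = 1.2888204 u
Converting to energy: 1.2888204 u × 931.5 MeV/u = 1200.54 MeV
BE/A = 1200.54 MeV / 155 = 7.745 MeV/nucleon

7.745 MeV/nucleon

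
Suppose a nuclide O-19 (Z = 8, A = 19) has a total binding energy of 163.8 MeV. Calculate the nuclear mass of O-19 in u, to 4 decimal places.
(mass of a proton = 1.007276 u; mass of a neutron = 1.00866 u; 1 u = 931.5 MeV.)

18.9776 u

Mass defect = 163.8 MeV / (931.5 MeV/u) = 0.175845 u
Constituent mass = 8(1.007276) + 11(1.00866) = 19.153468 u
Nuclear mass = 19.153468 − 0.175845 = 18.977623 u ≈ 18.9776 u (to 4 decimal places)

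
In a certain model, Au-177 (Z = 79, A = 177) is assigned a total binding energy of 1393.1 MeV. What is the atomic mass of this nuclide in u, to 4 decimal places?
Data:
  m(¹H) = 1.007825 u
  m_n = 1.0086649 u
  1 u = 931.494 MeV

176.9718 u

Mass defect = 1393.1 MeV / (931.494 MeV/u) = 1.495554 u
Constituent mass = 79(1.007825) + 98(1.0086649) = 178.4673352 u
Atomic mass = 178.4673352 − 1.495554 = 176.9717812 u ≈ 176.9718 u (to 4 decimal places)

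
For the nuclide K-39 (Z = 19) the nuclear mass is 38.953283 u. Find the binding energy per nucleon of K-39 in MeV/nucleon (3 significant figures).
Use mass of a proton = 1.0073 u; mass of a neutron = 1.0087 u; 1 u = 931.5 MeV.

8.58 MeV/nucleon

With 19 protons and 20 neutrons (A = 39):
Mass of separated nucleons = 19(1.0073) + 20(1.0087) = 19.1387 + 20.1740 = 39.3127 u
Mass defect Δm = 39.3127 − 38.953283 = 0.359417 u
E_B = 0.359417 × 931.5 = 334.797 MeV
Per nucleon: 334.797 / 39 = 8.5845 MeV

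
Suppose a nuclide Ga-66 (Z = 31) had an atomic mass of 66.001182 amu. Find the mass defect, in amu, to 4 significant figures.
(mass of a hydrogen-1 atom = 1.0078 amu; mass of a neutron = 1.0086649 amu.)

The nucleus contains 31 protons and 66 − 31 = 35 neutrons.
Σm = 31·m(¹H) + 35·m_n = 31.2418 + 35.3032715 = 66.5450715 amu
The mass defect is 66.5450715 − 66.001182 = 0.5438895 amu.

0.5439 amu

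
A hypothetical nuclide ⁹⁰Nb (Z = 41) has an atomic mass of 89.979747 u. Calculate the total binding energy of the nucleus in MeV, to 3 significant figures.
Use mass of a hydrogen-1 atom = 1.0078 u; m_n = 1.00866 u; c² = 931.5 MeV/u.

712 MeV

Z = 41, so N = A − Z = 90 − 41 = 49.
Total constituent mass: 41 × 1.0078 + 49 × 1.00866 = 90.74414 u
Mass defect Δm = 90.74414 − 89.979747 = 0.764393 u
Converting to energy: 0.764393 u × 931.5 MeV/u = 712.032 MeV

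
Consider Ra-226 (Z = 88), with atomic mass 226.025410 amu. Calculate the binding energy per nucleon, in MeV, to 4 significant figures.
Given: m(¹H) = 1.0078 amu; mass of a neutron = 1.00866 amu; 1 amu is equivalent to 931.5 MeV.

Z = 88, so N = A − Z = 226 − 88 = 138.
Total constituent mass: 88 × 1.0078 + 138 × 1.00866 = 227.88148 amu
Δm = 227.88148 − 226.025410 = 1.856070 amu
Binding energy = Δm·c² = 1.856070 × 931.5 MeV/amu = 1728.93 MeV
Per nucleon: 1728.93 / 226 = 7.650 MeV

7.650 MeV/nucleon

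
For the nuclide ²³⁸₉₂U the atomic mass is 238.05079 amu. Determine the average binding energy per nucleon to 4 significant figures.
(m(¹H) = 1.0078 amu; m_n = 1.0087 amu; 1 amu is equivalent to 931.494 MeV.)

Σm = 92·m(¹H) + 146·m_n = 92.7176 + 147.2702 = 239.9878 amu
Δm = 239.9878 − 238.05079 = 1.93701 amu
Converting to energy: 1.93701 amu × 931.494 MeV/amu = 1804.31 MeV
Per nucleon: 1804.31 / 238 = 7.581 MeV

7.581 MeV/nucleon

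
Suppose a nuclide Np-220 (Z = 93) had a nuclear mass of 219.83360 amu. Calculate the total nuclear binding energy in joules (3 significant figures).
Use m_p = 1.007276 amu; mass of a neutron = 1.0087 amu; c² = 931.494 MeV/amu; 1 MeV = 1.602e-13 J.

2.91e-10 J

Total constituent mass: 93 × 1.007276 + 127 × 1.0087 = 221.781568 amu
Mass defect Δm = 221.781568 − 219.83360 = 1.947968 amu
E_B = 1.947968 × 931.494 = 1814.52 MeV
In joules: 1814.52 MeV × 1.602e-13 J/MeV = 2.9069e-10 J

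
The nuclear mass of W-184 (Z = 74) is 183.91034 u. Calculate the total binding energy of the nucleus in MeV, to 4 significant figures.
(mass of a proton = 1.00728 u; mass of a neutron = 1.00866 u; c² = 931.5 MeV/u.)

1473 MeV

Z = 74, so N = A − Z = 184 − 74 = 110.
Total constituent mass: 74 × 1.00728 + 110 × 1.00866 = 185.49132 u
Δm = 185.49132 − 183.91034 = 1.58098 u
Binding energy = Δm·c² = 1.58098 × 931.5 MeV/u = 1472.68 MeV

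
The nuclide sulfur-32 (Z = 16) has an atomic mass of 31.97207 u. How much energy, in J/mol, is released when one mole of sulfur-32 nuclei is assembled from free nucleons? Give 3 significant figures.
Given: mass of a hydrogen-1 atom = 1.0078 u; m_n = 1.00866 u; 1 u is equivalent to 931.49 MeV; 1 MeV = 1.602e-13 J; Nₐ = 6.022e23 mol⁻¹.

2.62e+13 J/mol

Z = 16, so N = A − Z = 32 − 16 = 16.
Σm = 16·m(¹H) + 16·m_n = 16.1248 + 16.13856 = 32.26336 u
Δm = 32.26336 − 31.97207 = 0.29129 u
Binding energy = Δm·c² = 0.29129 × 931.49 MeV/u = 271.334 MeV
Per nucleus in joules: 271.334 MeV × 1.602e-13 J/MeV = 4.3468e-11 J
Per mole: 4.3468e-11 J × 6.022e23 mol⁻¹ = 2.6176e+13 J/mol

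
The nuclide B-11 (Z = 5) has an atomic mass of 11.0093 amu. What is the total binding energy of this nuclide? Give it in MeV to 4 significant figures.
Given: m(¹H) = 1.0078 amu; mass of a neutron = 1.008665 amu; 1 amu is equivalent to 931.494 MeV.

Mass of separated nucleons = 5(1.0078) + 6(1.008665) = 5.0390 + 6.051990 = 11.090990 amu
Mass defect Δm = 11.090990 − 11.0093 = 0.081690 amu
Binding energy = Δm·c² = 0.081690 × 931.494 MeV/amu = 76.0937 MeV

76.09 MeV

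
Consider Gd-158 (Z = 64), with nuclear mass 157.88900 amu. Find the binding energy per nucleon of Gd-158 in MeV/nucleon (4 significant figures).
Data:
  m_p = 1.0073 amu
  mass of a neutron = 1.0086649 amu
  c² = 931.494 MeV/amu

The nucleus contains 64 protons and 158 − 64 = 94 neutrons.
Mass of separated nucleons = 64(1.0073) + 94(1.0086649) = 64.4672 + 94.8145006 = 159.2817006 amu
Δm = 159.2817006 − 157.88900 = 1.3927006 amu
E_B = 1.3927006 × 931.494 = 1297.29 MeV
Dividing by A = 158 gives 8.211 MeV per nucleon.

8.211 MeV/nucleon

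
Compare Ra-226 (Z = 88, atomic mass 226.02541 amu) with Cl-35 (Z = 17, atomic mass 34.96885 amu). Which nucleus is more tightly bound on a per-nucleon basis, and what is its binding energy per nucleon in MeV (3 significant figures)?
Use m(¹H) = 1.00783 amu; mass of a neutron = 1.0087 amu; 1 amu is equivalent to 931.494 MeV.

Ra-226: Σm = 88(1.00783) + 138(1.0087) = 227.88964 amu; Δm = 1.86423 amu; E_B = 1736.5 MeV; E_B/A = 7.684 MeV
Cl-35: Σm = 17(1.00783) + 18(1.0087) = 35.28971 amu; Δm = 0.32086 amu; E_B = 298.88 MeV; E_B/A = 8.539 MeV
Cl-35 has the higher binding energy per nucleon, so it is the more tightly bound nucleus.

Cl-35; 8.54 MeV/nucleon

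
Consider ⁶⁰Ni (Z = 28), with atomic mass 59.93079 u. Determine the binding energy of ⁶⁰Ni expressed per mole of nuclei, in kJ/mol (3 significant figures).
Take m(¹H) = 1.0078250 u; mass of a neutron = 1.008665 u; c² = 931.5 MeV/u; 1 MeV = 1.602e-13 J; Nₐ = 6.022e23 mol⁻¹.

Total constituent mass: 28 × 1.0078250 + 32 × 1.008665 = 60.4963800 u
Δm = 60.4963800 − 59.93079 = 0.5655900 u
Binding energy = Δm·c² = 0.5655900 × 931.5 MeV/u = 526.847 MeV
Per nucleus in joules: 526.847 MeV × 1.602e-13 J/MeV = 8.4401e-11 J
Per mole: 8.4401e-11 J × 6.022e23 mol⁻¹ = 5.0826e+13 J/mol

5.08e+10 kJ/mol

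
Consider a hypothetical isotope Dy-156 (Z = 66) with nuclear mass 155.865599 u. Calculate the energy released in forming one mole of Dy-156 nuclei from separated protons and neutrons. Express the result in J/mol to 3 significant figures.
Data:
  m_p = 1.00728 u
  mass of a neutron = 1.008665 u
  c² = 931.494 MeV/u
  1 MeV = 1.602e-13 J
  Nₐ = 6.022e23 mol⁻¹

The nucleus contains 66 protons and 156 − 66 = 90 neutrons.
Total constituent mass: 66 × 1.00728 + 90 × 1.008665 = 157.260330 u
The mass defect is 157.260330 − 155.865599 = 1.394731 u.
Binding energy = Δm·c² = 1.394731 × 931.494 MeV/u = 1299.18 MeV
Per nucleus in joules: 1299.18 MeV × 1.602e-13 J/MeV = 2.0813e-10 J
Per mole: 2.0813e-10 J × 6.022e23 mol⁻¹ = 1.2534e+14 J/mol

1.25e+14 J/mol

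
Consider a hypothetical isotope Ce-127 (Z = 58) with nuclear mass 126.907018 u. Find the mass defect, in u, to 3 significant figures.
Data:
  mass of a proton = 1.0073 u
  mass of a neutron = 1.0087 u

1.12 u

Z = 58, so N = A − Z = 127 − 58 = 69.
Mass of separated nucleons = 58(1.0073) + 69(1.0087) = 58.4234 + 69.6003 = 128.0237 u
Δm = 128.0237 − 126.907018 = 1.116682 u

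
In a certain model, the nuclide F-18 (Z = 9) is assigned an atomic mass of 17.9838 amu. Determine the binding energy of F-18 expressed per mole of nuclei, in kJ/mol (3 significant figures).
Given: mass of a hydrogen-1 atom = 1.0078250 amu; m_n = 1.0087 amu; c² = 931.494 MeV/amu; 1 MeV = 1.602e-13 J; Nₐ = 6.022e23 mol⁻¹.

1.48e+10 kJ/mol

With 9 protons and 9 neutrons (A = 18):
Total constituent mass: 9 × 1.0078250 + 9 × 1.0087 = 18.1487250 amu
Mass defect Δm = 18.1487250 − 17.9838 = 0.1649250 amu
Converting to energy: 0.1649250 amu × 931.494 MeV/amu = 153.627 MeV
Per nucleus in joules: 153.627 MeV × 1.602e-13 J/MeV = 2.4611e-11 J
Per mole: 2.4611e-11 J × 6.022e23 mol⁻¹ = 1.4821e+13 J/mol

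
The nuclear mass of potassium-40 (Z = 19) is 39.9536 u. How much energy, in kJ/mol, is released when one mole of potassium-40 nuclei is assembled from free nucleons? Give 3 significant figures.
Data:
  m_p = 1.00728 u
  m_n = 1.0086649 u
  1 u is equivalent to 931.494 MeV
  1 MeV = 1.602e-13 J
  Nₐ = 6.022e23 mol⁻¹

Mass of separated nucleons = 19(1.00728) + 21(1.0086649) = 19.13832 + 21.1819629 = 40.3202829 u
Δm = 40.3202829 − 39.9536 = 0.3666829 u
E_B = 0.3666829 × 931.494 = 341.563 MeV
Per nucleus in joules: 341.563 MeV × 1.602e-13 J/MeV = 5.4718e-11 J
Per mole: 5.4718e-11 J × 6.022e23 mol⁻¹ = 3.2951e+13 J/mol

3.30e+10 kJ/mol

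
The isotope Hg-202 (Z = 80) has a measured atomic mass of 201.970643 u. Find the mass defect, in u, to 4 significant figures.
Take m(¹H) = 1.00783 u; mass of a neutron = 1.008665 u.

Σm = 80·m(¹H) + 122·m_n = 80.62640 + 123.057130 = 203.683530 u
Δm = 203.683530 − 201.970643 = 1.712887 u

1.713 u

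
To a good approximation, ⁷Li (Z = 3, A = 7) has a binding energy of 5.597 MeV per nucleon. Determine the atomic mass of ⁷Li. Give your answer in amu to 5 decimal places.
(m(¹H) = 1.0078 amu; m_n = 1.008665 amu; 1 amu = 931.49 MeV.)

Total binding energy = 7 × 5.597 = 39.179 MeV
Mass defect = 39.179 MeV / (931.49 MeV/amu) = 0.0420606 amu
Constituent mass = 3(1.0078) + 4(1.008665) = 7.058060 amu
Atomic mass = 7.058060 − 0.0420606 = 7.0159994 amu ≈ 7.01600 amu (to 5 decimal places)

7.01600 amu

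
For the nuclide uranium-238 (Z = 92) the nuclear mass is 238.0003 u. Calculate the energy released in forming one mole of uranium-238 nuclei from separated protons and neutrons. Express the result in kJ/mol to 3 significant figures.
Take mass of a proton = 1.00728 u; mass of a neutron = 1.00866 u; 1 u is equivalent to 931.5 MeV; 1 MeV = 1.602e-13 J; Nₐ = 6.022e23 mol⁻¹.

Total constituent mass: 92 × 1.00728 + 146 × 1.00866 = 239.93412 u
Mass defect Δm = 239.93412 − 238.0003 = 1.93382 u
Converting to energy: 1.93382 u × 931.5 MeV/u = 1801.35 MeV
Per nucleus in joules: 1801.35 MeV × 1.602e-13 J/MeV = 2.8858e-10 J
Per mole: 2.8858e-10 J × 6.022e23 mol⁻¹ = 1.7378e+14 J/mol

1.74e+11 kJ/mol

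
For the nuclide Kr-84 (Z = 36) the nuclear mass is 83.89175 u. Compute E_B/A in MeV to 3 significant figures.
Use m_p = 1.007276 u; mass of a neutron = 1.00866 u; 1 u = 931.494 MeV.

Z = 36, so N = A − Z = 84 − 36 = 48.
Total constituent mass: 36 × 1.007276 + 48 × 1.00866 = 84.677616 u
Mass defect Δm = 84.677616 − 83.89175 = 0.785866 u
Binding energy = Δm·c² = 0.785866 × 931.494 MeV/u = 732.029 MeV
Per nucleon: 732.029 / 84 = 8.7146 MeV

8.71 MeV/nucleon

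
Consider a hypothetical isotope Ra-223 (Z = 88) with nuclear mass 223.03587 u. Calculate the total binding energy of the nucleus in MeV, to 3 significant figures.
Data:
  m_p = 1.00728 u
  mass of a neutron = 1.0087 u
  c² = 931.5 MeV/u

1660 MeV

With 88 protons and 135 neutrons (A = 223):
Σm = 88·m_p + 135·m_n = 88.64064 + 136.1745 = 224.81514 u
The mass defect is 224.81514 − 223.03587 = 1.77927 u.
E_B = 1.77927 × 931.5 = 1657.39 MeV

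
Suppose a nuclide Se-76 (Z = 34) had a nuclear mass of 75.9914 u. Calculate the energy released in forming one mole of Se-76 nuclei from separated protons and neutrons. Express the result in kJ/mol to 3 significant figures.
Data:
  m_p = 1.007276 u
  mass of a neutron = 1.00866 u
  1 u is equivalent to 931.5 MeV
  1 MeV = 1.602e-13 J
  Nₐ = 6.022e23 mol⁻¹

Z = 34, so N = A − Z = 76 − 34 = 42.
Σm = 34·m_p + 42·m_n = 34.247384 + 42.36372 = 76.611104 u
Mass defect Δm = 76.611104 − 75.9914 = 0.619704 u
Binding energy = Δm·c² = 0.619704 × 931.5 MeV/u = 577.254 MeV
Per nucleus in joules: 577.254 MeV × 1.602e-13 J/MeV = 9.2476e-11 J
Per mole: 9.2476e-11 J × 6.022e23 mol⁻¹ = 5.5689e+13 J/mol

5.57e+10 kJ/mol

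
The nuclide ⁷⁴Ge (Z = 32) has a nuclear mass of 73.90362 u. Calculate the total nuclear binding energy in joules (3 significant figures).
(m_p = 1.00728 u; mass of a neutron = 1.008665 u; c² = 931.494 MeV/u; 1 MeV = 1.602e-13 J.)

1.03e-10 J

Mass of separated nucleons = 32(1.00728) + 42(1.008665) = 32.23296 + 42.363930 = 74.596890 u
Δm = 74.596890 − 73.90362 = 0.693270 u
E_B = 0.693270 × 931.494 = 645.777 MeV
In joules: 645.777 MeV × 1.602e-13 J/MeV = 1.0345e-10 J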